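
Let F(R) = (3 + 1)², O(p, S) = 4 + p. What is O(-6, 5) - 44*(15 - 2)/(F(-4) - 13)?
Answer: -578/3 ≈ -192.67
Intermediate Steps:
F(R) = 16 (F(R) = 4² = 16)
O(-6, 5) - 44*(15 - 2)/(F(-4) - 13) = (4 - 6) - 44*(15 - 2)/(16 - 13) = -2 - 572/3 = -578/3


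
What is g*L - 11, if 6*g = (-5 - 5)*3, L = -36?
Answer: 169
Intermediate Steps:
g = -5 (g = ((-5 - 5)*3)/6 = (-10*3)/6 = (1/6)*(-30) = -5)
g*L - 11 = -5*(-36) - 11 = 180 - 11 = 169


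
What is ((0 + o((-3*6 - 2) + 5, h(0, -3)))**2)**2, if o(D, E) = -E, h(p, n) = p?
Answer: 0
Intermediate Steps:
((0 + o((-3*6 - 2) + 5, h(0, -3)))**2)**2 = ((0 - 1*0)**2)**2 = ((0 + 0)**2)**2 = (0**2)**2 = 0**2 = 0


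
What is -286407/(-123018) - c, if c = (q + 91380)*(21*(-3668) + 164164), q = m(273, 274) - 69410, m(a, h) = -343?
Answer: -77275407998163/41006 ≈ -1.8845e+9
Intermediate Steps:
q = -69753 (q = -343 - 69410 = -69753)
c = 1884490272 (c = (-69753 + 91380)*(21*(-3668) + 164164) = 21627*(-77028 + 164164) = 21627*87136 = 1884490272)
-286407/(-123018) - c = -286407/(-123018) - 1*1884490272 = -286407*(-1/123018) - 1884490272 = 95469/41006 - 1884490272 = -77275407998163/41006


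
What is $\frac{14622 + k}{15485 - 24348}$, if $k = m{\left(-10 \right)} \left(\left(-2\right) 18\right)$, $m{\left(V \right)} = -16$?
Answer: $- \frac{15198}{8863} \approx -1.7148$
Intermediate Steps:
$k = 576$ ($k = - 16 \left(\left(-2\right) 18\right) = \left(-16\right) \left(-36\right) = 576$)
$\frac{14622 + k}{15485 - 24348} = \frac{14622 + 576}{15485 - 24348} = \frac{15198}{-8863} = 15198 \left(- \frac{1}{8863}\right) = - \frac{15198}{8863}$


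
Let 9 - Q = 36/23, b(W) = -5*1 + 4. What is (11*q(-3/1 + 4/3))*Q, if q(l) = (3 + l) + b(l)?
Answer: 627/23 ≈ 27.261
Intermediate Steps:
b(W) = -1 (b(W) = -5 + 4 = -1)
q(l) = 2 + l (q(l) = (3 + l) - 1 = 2 + l)
Q = 171/23 (Q = 9 - 36/23 = 171/23 ≈ 7.4348)
(11*q(-3/1 + 4/3))*Q = (11*(2 + (-3/1 + 4/3)))*(171/23) = (11*(2 + (-3*1 + 4*(⅓))))*(171/23) = (11*(2 + (-3 + 4/3)))*(171/23) = (11*(2 - 5/3))*(171/23) = (11*(⅓))*(171/23) = (11/3)*(171/23) = 627/23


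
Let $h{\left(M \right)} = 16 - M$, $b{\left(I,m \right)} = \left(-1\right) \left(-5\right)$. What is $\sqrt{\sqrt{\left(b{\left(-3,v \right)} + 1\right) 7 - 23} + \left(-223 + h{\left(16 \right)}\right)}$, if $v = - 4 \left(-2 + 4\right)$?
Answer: $\sqrt{-223 + \sqrt{19}} \approx 14.787 i$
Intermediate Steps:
$v = -8$ ($v = \left(-4\right) 2 = -8$)
$b{\left(I,m \right)} = 5$
$\sqrt{\sqrt{\left(b{\left(-3,v \right)} + 1\right) 7 - 23} + \left(-223 + h{\left(16 \right)}\right)} = \sqrt{\sqrt{\left(5 + 1\right) 7 - 23} + \left(-223 + \left(16 - 16\right)\right)} = \sqrt{\sqrt{6 \cdot 7 - 23} + \left(-223 + \left(16 - 16\right)\right)} = \sqrt{\sqrt{42 - 23} + \left(-223 + 0\right)} = \sqrt{\sqrt{19} - 223} = \sqrt{-223 + \sqrt{19}}$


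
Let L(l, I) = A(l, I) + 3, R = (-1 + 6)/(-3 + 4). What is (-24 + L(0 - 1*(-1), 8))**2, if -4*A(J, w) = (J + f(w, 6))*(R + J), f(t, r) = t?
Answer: 4761/4 ≈ 1190.3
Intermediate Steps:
R = 5 (R = 5/1 = 5*1 = 5)
A(J, w) = -(5 + J)*(J + w)/4 (A(J, w) = -(J + w)*(5 + J)/4 = -(5 + J)*(J + w)/4)
L(l, I) = 3 - 5*I/4 - 5*l/4 - l**2/4 - I*l/4 (L(l, I) = (-5*l/4 - 5*I/4 - l**2/4 - l*I/4) + 3 = (-5*l/4 - 5*I/4 - l**2/4 - I*l/4) + 3 = (-5*I/4 - 5*l/4 - l**2/4 - I*l/4) + 3 = 3 - 5*I/4 - 5*l/4 - l**2/4 - I*l/4)
(-24 + L(0 - 1*(-1), 8))**2 = (-24 + (3 - 5/4*8 - 5*(0 - 1*(-1))/4 - (0 - 1*(-1))**2/4 - 1/4*8*(0 - 1*(-1))))**2 = (-24 + (3 - 10 - 5*(0 + 1)/4 - (0 + 1)**2/4 - 1/4*8*(0 + 1)))**2 = (-24 + (3 - 10 - 5/4*1 - 1/4*1**2 - 1/4*8*1))**2 = (-24 + (3 - 10 - 5/4 - 1/4*1 - 2))**2 = (-24 + (3 - 10 - 5/4 - 1/4 - 2))**2 = (-24 - 21/2)**2 = (-69/2)**2 = 4761/4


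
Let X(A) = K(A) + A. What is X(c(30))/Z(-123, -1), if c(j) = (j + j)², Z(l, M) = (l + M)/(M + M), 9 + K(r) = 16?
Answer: 3607/62 ≈ 58.177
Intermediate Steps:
K(r) = 7 (K(r) = -9 + 16 = 7)
Z(l, M) = (M + l)/(2*M) (Z(l, M) = (M + l)/((2*M)) = (M + l)*(1/(2*M)) = (M + l)/(2*M))
c(j) = 4*j² (c(j) = (2*j)² = 4*j²)
X(A) = 7 + A
X(c(30))/Z(-123, -1) = (7 + 4*30²)/(((½)*(-1 - 123)/(-1))) = (7 + 4*900)/(((½)*(-1)*(-124))) = (7 + 3600)/62 = 3607*(1/62) = 3607/62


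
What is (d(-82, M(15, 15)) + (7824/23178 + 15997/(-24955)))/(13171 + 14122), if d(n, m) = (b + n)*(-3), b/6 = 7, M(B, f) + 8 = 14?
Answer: 11538884709/2631076996345 ≈ 0.0043856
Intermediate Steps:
M(B, f) = 6 (M(B, f) = -8 + 14 = 6)
b = 42 (b = 6*7 = 42)
d(n, m) = -126 - 3*n (d(n, m) = (42 + n)*(-3) = -126 - 3*n)
(d(-82, M(15, 15)) + (7824/23178 + 15997/(-24955)))/(13171 + 14122) = ((-126 - 3*(-82)) + (7824/23178 + 15997/(-24955)))/(13171 + 14122) = ((-126 + 246) + (7824*(1/23178) + 15997*(-1/24955)))/27293 = (120 + (1304/3863 - 15997/24955))*(1/27293) = (120 - 29255091/96401165)*(1/27293) = (11538884709/96401165)*(1/27293) = 11538884709/2631076996345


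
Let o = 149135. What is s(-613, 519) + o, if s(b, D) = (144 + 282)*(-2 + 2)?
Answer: 149135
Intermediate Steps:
s(b, D) = 0 (s(b, D) = 426*0 = 0)
s(-613, 519) + o = 0 + 149135 = 149135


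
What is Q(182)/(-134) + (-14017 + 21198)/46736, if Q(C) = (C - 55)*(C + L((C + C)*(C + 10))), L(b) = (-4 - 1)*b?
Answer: 1036506021015/3131312 ≈ 3.3101e+5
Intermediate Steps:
L(b) = -5*b
Q(C) = (-55 + C)*(C - 10*C*(10 + C)) (Q(C) = (C - 55)*(C - 5*(C + C)*(C + 10)) = (-55 + C)*(C - 5*2*C*(10 + C)) = (-55 + C)*(C - 10*C*(10 + C)))
Q(182)/(-134) + (-14017 + 21198)/46736 = (182*(5445 - 10*182² + 451*182))/(-134) + (-14017 + 21198)/46736 = (182*(5445 - 10*33124 + 82082))*(-1/134) + 7181*(1/46736) = (182*(5445 - 331240 + 82082))*(-1/134) + 7181/46736 = (182*(-243713))*(-1/134) + 7181/46736 = -44355766*(-1/134) + 7181/46736 = 22177883/67 + 7181/46736 = 1036506021015/3131312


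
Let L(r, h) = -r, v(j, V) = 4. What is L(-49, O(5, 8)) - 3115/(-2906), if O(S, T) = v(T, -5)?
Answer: 145509/2906 ≈ 50.072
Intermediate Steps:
O(S, T) = 4
L(-49, O(5, 8)) - 3115/(-2906) = -1*(-49) - 3115/(-2906) = 49 - 3115*(-1)/2906 = 49 - 1*(-3115/2906) = 49 + 3115/2906 = 145509/2906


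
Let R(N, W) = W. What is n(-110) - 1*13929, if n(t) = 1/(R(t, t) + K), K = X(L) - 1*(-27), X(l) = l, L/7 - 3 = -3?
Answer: -1156108/83 ≈ -13929.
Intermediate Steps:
L = 0 (L = 21 + 7*(-3) = 21 - 21 = 0)
K = 27 (K = 0 - 1*(-27) = 0 + 27 = 27)
n(t) = 1/(27 + t) (n(t) = 1/(t + 27) = 1/(27 + t))
n(-110) - 1*13929 = 1/(27 - 110) - 1*13929 = 1/(-83) - 13929 = -1/83 - 13929 = -1156108/83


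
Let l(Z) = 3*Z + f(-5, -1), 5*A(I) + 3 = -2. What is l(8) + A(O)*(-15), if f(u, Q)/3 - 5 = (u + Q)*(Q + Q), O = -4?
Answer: 90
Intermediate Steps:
A(I) = -1 (A(I) = -⅗ + (⅕)*(-2) = -⅗ - ⅖ = -1)
f(u, Q) = 15 + 6*Q*(Q + u) (f(u, Q) = 15 + 3*((u + Q)*(Q + Q)) = 15 + 3*((Q + u)*(2*Q)) = 15 + 3*(2*Q*(Q + u)) = 15 + 6*Q*(Q + u))
l(Z) = 51 + 3*Z (l(Z) = 3*Z + (15 + 6*(-1)² + 6*(-1)*(-5)) = 3*Z + (15 + 6*1 + 30) = 3*Z + (15 + 6 + 30) = 3*Z + 51 = 51 + 3*Z)
l(8) + A(O)*(-15) = (51 + 3*8) - 1*(-15) = (51 + 24) + 15 = 75 + 15 = 90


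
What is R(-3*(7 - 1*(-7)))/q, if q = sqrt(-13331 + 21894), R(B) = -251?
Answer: -251*sqrt(8563)/8563 ≈ -2.7124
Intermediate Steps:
q = sqrt(8563) ≈ 92.536
R(-3*(7 - 1*(-7)))/q = -251*sqrt(8563)/8563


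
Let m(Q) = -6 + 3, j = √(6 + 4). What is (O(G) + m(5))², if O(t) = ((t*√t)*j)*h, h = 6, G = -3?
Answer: -9711 + 108*I*√30 ≈ -9711.0 + 591.54*I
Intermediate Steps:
j = √10 ≈ 3.1623
m(Q) = -3
O(t) = 6*√10*t^(3/2) (O(t) = ((t*√t)*√10)*6 = (t^(3/2)*√10)*6 = (√10*t^(3/2))*6 = 6*√10*t^(3/2))
(O(G) + m(5))² = (6*√10*(-3)^(3/2) - 3)² = (6*√10*(-3*I*√3) - 3)² = (-18*I*√30 - 3)² = (-3 - 18*I*√30)²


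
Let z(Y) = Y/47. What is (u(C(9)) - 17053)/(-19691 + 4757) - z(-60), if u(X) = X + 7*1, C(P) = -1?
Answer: 1697249/701898 ≈ 2.4181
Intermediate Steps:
u(X) = 7 + X (u(X) = X + 7 = 7 + X)
z(Y) = Y/47 (z(Y) = Y*(1/47) = Y/47)
(u(C(9)) - 17053)/(-19691 + 4757) - z(-60) = ((7 - 1) - 17053)/(-19691 + 4757) - (-60)/47 = (6 - 17053)/(-14934) - 1*(-60/47) = -17047*(-1/14934) + 60/47 = 17047/14934 + 60/47 = 1697249/701898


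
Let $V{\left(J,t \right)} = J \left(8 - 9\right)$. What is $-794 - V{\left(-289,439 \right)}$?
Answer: $-1083$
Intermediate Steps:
$V{\left(J,t \right)} = - J$ ($V{\left(J,t \right)} = J \left(-1\right) = - J$)
$-794 - V{\left(-289,439 \right)} = -794 - \left(-1\right) \left(-289\right) = -794 - 289 = -1083$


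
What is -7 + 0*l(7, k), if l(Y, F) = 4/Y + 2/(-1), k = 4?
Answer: -7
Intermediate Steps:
l(Y, F) = -2 + 4/Y (l(Y, F) = 4/Y + 2*(-1) = 4/Y - 2 = -2 + 4/Y)
-7 + 0*l(7, k) = -7 + 0*(-2 + 4/7) = -7 + 0*(-10/7) = -7 + 0 = -7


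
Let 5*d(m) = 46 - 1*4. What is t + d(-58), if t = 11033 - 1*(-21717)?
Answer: 163792/5 ≈ 32758.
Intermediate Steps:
d(m) = 42/5 (d(m) = (46 - 1*4)/5 = (46 - 4)/5 = (⅕)*42 = 42/5)
t = 32750 (t = 11033 + 21717 = 32750)
t + d(-58) = 32750 + 42/5 = 163792/5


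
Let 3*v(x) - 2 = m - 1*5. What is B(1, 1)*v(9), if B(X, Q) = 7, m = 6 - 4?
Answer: -7/3 ≈ -2.3333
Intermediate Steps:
m = 2
v(x) = -⅓ (v(x) = ⅔ + (2 - 1*5)/3 = ⅔ + (2 - 5)/3 = ⅔ + (⅓)*(-3) = ⅔ - 1 = -⅓)
B(1, 1)*v(9) = 7*(-⅓) = -7/3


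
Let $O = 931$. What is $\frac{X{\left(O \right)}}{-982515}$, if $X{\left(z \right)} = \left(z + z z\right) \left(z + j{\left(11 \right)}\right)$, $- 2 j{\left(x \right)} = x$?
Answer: $- \frac{267682982}{327505} \approx -817.34$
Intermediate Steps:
$j{\left(x \right)} = - \frac{x}{2}$
$X{\left(z \right)} = \left(- \frac{11}{2} + z\right) \left(z + z^{2}\right)$ ($X{\left(z \right)} = \left(z + z z\right) \left(z - \frac{11}{2}\right) = \left(z + z^{2}\right) \left(z - \frac{11}{2}\right) = \left(z + z^{2}\right) \left(- \frac{11}{2} + z\right) = \left(- \frac{11}{2} + z\right) \left(z + z^{2}\right)$)
$\frac{X{\left(O \right)}}{-982515} = \frac{\frac{1}{2} \cdot 931 \left(-11 - 8379 + 2 \cdot 931^{2}\right)}{-982515} = \frac{1}{2} \cdot 931 \left(-11 - 8379 + 2 \cdot 866761\right) \left(- \frac{1}{982515}\right) = \frac{1}{2} \cdot 931 \left(-11 - 8379 + 1733522\right) \left(- \frac{1}{982515}\right) = \frac{1}{2} \cdot 931 \cdot 1725132 \left(- \frac{1}{982515}\right) = 803048946 \left(- \frac{1}{982515}\right) = - \frac{267682982}{327505}$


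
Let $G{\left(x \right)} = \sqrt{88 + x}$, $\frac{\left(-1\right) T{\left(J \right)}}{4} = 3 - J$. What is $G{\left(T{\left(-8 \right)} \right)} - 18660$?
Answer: $-18660 + 2 \sqrt{11} \approx -18653.0$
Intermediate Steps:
$T{\left(J \right)} = -12 + 4 J$ ($T{\left(J \right)} = - 4 \left(3 - J\right) = -12 + 4 J$)
$G{\left(T{\left(-8 \right)} \right)} - 18660 = \sqrt{88 + \left(-12 + 4 \left(-8\right)\right)} - 18660 = \sqrt{88 - 44} - 18660 = \sqrt{44} - 18660 = 2 \sqrt{11} - 18660 = -18660 + 2 \sqrt{11}$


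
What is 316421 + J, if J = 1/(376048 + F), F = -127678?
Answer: 78589483771/248370 ≈ 3.1642e+5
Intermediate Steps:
J = 1/248370 (J = 1/(376048 - 127678) = 1/248370 ≈ 4.0263e-6)
316421 + J = 316421 + 1/248370 = 78589483771/248370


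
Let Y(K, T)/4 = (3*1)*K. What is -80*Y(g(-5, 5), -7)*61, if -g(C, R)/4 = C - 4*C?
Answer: 3513600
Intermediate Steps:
g(C, R) = 12*C (g(C, R) = -4*(C - 4*C) = -(-12)*C = 12*C)
Y(K, T) = 12*K (Y(K, T) = 4*((3*1)*K) = 4*(3*K) = 12*K)
-80*Y(g(-5, 5), -7)*61 = -960*12*(-5)*61 = -960*(-60)*61 = -80*(-720)*61 = 57600*61 = 3513600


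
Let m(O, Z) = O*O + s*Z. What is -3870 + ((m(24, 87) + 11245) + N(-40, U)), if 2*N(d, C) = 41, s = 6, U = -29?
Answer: 16987/2 ≈ 8493.5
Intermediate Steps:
N(d, C) = 41/2 (N(d, C) = (½)*41 = 41/2)
m(O, Z) = O² + 6*Z (m(O, Z) = O*O + 6*Z = O² + 6*Z)
-3870 + ((m(24, 87) + 11245) + N(-40, U)) = -3870 + (((24² + 6*87) + 11245) + 41/2) = -3870 + (((576 + 522) + 11245) + 41/2) = -3870 + ((1098 + 11245) + 41/2) = -3870 + (12343 + 41/2) = -3870 + 24727/2 = 16987/2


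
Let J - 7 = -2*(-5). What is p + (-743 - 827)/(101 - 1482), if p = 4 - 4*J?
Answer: -86814/1381 ≈ -62.863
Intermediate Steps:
J = 17 (J = 7 - 2*(-5) = 7 + 10 = 17)
p = -64 (p = 4 - 4*17 = 4 - 68 = -64)
p + (-743 - 827)/(101 - 1482) = -64 + (-743 - 827)/(101 - 1482) = -64 - 1570/(-1381) = -64 - 1570*(-1/1381) = -64 + 1570/1381 = -86814/1381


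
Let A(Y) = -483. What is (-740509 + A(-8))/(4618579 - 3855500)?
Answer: -740992/763079 ≈ -0.97106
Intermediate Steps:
(-740509 + A(-8))/(4618579 - 3855500) = (-740509 - 483)/(4618579 - 3855500) = -740992/763079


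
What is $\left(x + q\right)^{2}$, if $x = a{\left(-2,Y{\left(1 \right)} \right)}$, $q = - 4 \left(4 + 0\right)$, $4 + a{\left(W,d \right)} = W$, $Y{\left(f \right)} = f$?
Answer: $484$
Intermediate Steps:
$a{\left(W,d \right)} = -4 + W$
$q = -16$ ($q = \left(-4\right) 4 = -16$)
$x = -6$ ($x = -4 - 2 = -6$)
$\left(x + q\right)^{2} = \left(-6 - 16\right)^{2} = \left(-22\right)^{2} = 484$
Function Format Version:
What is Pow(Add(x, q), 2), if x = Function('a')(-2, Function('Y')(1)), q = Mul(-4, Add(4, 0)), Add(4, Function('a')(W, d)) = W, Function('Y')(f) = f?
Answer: 484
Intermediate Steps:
Function('a')(W, d) = Add(-4, W)
q = -16 (q = Mul(-4, 4) = -16)
x = -6 (x = Add(-4, -2) = -6)
Pow(Add(x, q), 2) = Pow(Add(-6, -16), 2) = Pow(-22, 2) = 484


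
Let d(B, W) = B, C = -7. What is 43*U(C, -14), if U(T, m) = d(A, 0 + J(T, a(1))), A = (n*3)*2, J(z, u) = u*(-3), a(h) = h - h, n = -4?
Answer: -1032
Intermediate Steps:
a(h) = 0
J(z, u) = -3*u
A = -24 (A = -4*3*2 = -12*2 = -24)
U(T, m) = -24
43*U(C, -14) = 43*(-24) = -1032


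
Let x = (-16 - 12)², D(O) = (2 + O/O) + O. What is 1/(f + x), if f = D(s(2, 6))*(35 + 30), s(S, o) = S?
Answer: 1/1109 ≈ 0.00090171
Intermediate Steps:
D(O) = 3 + O (D(O) = (2 + 1) + O = 3 + O)
x = 784 (x = (-28)² = 784)
f = 325 (f = (3 + 2)*(35 + 30) = 5*65 = 325)
1/(f + x) = 1/(325 + 784) = 1/1109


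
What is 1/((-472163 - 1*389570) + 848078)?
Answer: -1/13655 ≈ -7.3233e-5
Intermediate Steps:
1/((-472163 - 1*389570) + 848078) = 1/((-472163 - 389570) + 848078) = 1/(-861733 + 848078) = 1/(-13655) = -1/13655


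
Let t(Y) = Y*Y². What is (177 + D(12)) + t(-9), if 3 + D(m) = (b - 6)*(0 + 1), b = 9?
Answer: -552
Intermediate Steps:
t(Y) = Y³
D(m) = 0 (D(m) = -3 + (9 - 6)*(0 + 1) = -3 + 3*1 = -3 + 3 = 0)
(177 + D(12)) + t(-9) = (177 + 0) + (-9)³ = 177 - 729 = -552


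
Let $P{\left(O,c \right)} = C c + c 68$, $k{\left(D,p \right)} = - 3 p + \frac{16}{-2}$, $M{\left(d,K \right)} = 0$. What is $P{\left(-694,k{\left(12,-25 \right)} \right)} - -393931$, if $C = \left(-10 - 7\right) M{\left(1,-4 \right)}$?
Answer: $398487$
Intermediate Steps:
$C = 0$ ($C = \left(-10 - 7\right) 0 = \left(-17\right) 0 = 0$)
$k{\left(D,p \right)} = -8 - 3 p$ ($k{\left(D,p \right)} = - 3 p + 16 \left(- \frac{1}{2}\right) = - 3 p - 8 = -8 - 3 p$)
$P{\left(O,c \right)} = 68 c$ ($P{\left(O,c \right)} = 0 c + c 68 = 0 + 68 c = 68 c$)
$P{\left(-694,k{\left(12,-25 \right)} \right)} - -393931 = 68 \left(-8 - -75\right) - -393931 = 68 \left(-8 + 75\right) + 393931 = 68 \cdot 67 + 393931 = 4556 + 393931 = 398487$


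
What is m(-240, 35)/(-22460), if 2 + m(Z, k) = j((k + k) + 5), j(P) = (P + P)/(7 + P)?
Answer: 7/920860 ≈ 7.6016e-6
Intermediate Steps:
j(P) = 2*P/(7 + P) (j(P) = (2*P)/(7 + P) = 2*P/(7 + P))
m(Z, k) = -2 + 2*(5 + 2*k)/(12 + 2*k) (m(Z, k) = -2 + 2*((k + k) + 5)/(7 + ((k + k) + 5)) = -2 + 2*(2*k + 5)/(7 + (2*k + 5)) = -2 + 2*(5 + 2*k)/(7 + (5 + 2*k)) = -2 + 2*(5 + 2*k)/(12 + 2*k))
m(-240, 35)/(-22460) = -7/(6 + 35)/(-22460) = -7/41*(-1/22460) = 7/920860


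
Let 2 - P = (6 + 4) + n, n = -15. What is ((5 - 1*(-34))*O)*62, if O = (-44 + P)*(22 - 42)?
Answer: 1789320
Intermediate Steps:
P = 7 (P = 2 - ((6 + 4) - 15) = 2 - (10 - 15) = 2 - 1*(-5) = 2 + 5 = 7)
O = 740 (O = (-44 + 7)*(22 - 42) = -37*(-20) = 740)
((5 - 1*(-34))*O)*62 = ((5 - 1*(-34))*740)*62 = ((5 + 34)*740)*62 = (39*740)*62 = 28860*62 = 1789320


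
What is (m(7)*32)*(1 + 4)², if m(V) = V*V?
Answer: 39200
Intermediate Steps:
m(V) = V²
(m(7)*32)*(1 + 4)² = (7²*32)*(1 + 4)² = (49*32)*5² = 1568*25 = 39200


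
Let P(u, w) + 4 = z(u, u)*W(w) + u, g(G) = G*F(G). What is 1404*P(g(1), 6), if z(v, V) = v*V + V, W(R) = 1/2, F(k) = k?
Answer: -2808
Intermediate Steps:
W(R) = ½ (W(R) = 1*(½) = ½)
g(G) = G² (g(G) = G*G = G²)
z(v, V) = V + V*v (z(v, V) = V*v + V = V + V*v)
P(u, w) = -4 + u + u*(1 + u)/2 (P(u, w) = -4 + ((u*(1 + u))*(½) + u) = -4 + (u*(1 + u)/2 + u) = -4 + (u + u*(1 + u)/2) = -4 + u + u*(1 + u)/2)
1404*P(g(1), 6) = 1404*(-4 + (1²)²/2 + (3/2)*1²) = 1404*(-4 + (½)*1² + (3/2)*1) = 1404*(-4 + (½)*1 + 3/2) = 1404*(-4 + ½ + 3/2) = 1404*(-2) = -2808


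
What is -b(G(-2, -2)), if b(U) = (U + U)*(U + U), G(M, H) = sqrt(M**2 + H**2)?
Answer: -32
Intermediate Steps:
G(M, H) = sqrt(H**2 + M**2)
b(U) = 4*U**2 (b(U) = (2*U)*(2*U) = 4*U**2)
-b(G(-2, -2)) = -4*(sqrt((-2)**2 + (-2)**2))**2 = -4*(sqrt(4 + 4))**2 = -4*(sqrt(8))**2 = -4*(2*sqrt(2))**2 = -4*8 = -1*32 = -32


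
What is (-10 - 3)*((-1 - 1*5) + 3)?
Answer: 39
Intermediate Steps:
(-10 - 3)*((-1 - 1*5) + 3) = -13*((-1 - 5) + 3) = -13*(-6 + 3) = -13*(-3) = 39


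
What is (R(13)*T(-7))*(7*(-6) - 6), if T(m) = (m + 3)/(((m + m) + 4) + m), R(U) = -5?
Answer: 960/17 ≈ 56.471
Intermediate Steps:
T(m) = (3 + m)/(4 + 3*m) (T(m) = (3 + m)/((2*m + 4) + m) = (3 + m)/((4 + 2*m) + m) = (3 + m)/(4 + 3*m))
(R(13)*T(-7))*(7*(-6) - 6) = (-5*(3 - 7)/(4 + 3*(-7)))*(7*(-6) - 6) = (-5*(-4)/(4 - 21))*(-42 - 6) = -5*(-4)/(-17)*(-48) = -(-5)*(-4)/17*(-48) = -5*4/17*(-48) = -20/17*(-48) = 960/17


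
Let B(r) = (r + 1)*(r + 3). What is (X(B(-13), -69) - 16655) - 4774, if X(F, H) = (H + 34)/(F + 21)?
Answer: -3021524/141 ≈ -21429.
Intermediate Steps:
B(r) = (1 + r)*(3 + r)
X(F, H) = (34 + H)/(21 + F)
(X(B(-13), -69) - 16655) - 4774 = ((34 - 69)/(21 + (3 + (-13)² + 4*(-13))) - 16655) - 4774 = (-35/(21 + (3 + 169 - 52)) - 16655) - 4774 = (-35/(21 + 120) - 16655) - 4774 = (-35/141 - 16655) - 4774 = -2348390/141 - 4774 = -3021524/141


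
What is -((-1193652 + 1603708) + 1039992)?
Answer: -1450048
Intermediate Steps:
-((-1193652 + 1603708) + 1039992) = -(410056 + 1039992) = -1*1450048 = -1450048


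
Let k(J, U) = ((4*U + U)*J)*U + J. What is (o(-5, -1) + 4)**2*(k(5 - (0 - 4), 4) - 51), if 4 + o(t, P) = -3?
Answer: 6102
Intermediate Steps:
o(t, P) = -7 (o(t, P) = -4 - 3 = -7)
k(J, U) = J + 5*J*U**2 (k(J, U) = ((5*U)*J)*U + J = (5*J*U)*U + J = 5*J*U**2 + J = J + 5*J*U**2)
(o(-5, -1) + 4)**2*(k(5 - (0 - 4), 4) - 51) = (-7 + 4)**2*((5 - (0 - 4))*(1 + 5*4**2) - 51) = (-3)**2*((5 - 1*(-4))*(1 + 5*16) - 51) = 9*((5 + 4)*(1 + 80) - 51) = 9*(9*81 - 51) = 9*(729 - 51) = 9*678 = 6102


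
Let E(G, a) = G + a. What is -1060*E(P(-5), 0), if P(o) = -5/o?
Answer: -1060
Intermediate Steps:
-1060*E(P(-5), 0) = -1060*(-5/(-5) + 0) = -1060*(-5*(-1/5) + 0) = -1060*(1 + 0) = -1060*1 = -1060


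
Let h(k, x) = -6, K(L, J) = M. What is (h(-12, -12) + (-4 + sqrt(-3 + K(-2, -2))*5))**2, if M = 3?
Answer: 100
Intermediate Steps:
K(L, J) = 3
(h(-12, -12) + (-4 + sqrt(-3 + K(-2, -2))*5))**2 = (-6 + (-4 + sqrt(-3 + 3)*5))**2 = (-6 + (-4 + sqrt(0)*5))**2 = (-6 + (-4 + 0*5))**2 = (-6 + (-4 + 0))**2 = (-6 - 4)**2 = (-10)**2 = 100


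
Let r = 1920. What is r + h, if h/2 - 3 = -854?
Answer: 218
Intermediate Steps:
h = -1702 (h = 6 + 2*(-854) = 6 - 1708 = -1702)
r + h = 1920 - 1702 = 218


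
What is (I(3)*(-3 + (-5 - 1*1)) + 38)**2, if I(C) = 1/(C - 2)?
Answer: 841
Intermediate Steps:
I(C) = 1/(-2 + C)
(I(3)*(-3 + (-5 - 1*1)) + 38)**2 = ((-3 + (-5 - 1*1))/(-2 + 3) + 38)**2 = ((-3 + (-5 - 1))/1 + 38)**2 = (1*(-3 - 6) + 38)**2 = (1*(-9) + 38)**2 = (-9 + 38)**2 = 29**2 = 841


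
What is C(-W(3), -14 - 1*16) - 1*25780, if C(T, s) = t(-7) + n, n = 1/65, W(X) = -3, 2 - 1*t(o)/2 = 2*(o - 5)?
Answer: -1672319/65 ≈ -25728.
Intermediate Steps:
t(o) = 24 - 4*o (t(o) = 4 - 4*(o - 5) = 4 - 4*(-5 + o) = 4 - 2*(-10 + 2*o) = 4 + (20 - 4*o) = 24 - 4*o)
n = 1/65 ≈ 0.015385
C(T, s) = 3381/65 (C(T, s) = (24 - 4*(-7)) + 1/65 = (24 + 28) + 1/65 = 52 + 1/65 = 3381/65)
C(-W(3), -14 - 1*16) - 1*25780 = 3381/65 - 1*25780 = 3381/65 - 25780 = -1672319/65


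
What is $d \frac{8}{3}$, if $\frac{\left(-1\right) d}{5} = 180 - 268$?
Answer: $\frac{3520}{3} \approx 1173.3$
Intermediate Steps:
$d = 440$ ($d = - 5 \left(180 - 268\right) = \left(-5\right) \left(-88\right) = 440$)
$d \frac{8}{3} = 440 \cdot \frac{8}{3} = \frac{3520}{3}$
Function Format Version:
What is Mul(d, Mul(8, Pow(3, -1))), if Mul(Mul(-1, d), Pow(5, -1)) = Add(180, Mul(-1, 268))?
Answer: Rational(3520, 3) ≈ 1173.3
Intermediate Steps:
d = 440 (d = Mul(-5, Add(180, Mul(-1, 268))) = Mul(-5, Add(180, -268)) = Mul(-5, -88) = 440)
Mul(d, Mul(8, Pow(3, -1))) = Mul(440, Mul(8, Pow(3, -1))) = Mul(440, Mul(8, Rational(1, 3))) = Mul(440, Rational(8, 3)) = Rational(3520, 3)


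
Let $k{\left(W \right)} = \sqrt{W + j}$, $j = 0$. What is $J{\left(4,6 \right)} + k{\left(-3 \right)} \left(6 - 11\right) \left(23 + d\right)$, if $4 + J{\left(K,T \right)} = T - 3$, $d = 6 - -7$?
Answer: $-1 - 180 i \sqrt{3} \approx -1.0 - 311.77 i$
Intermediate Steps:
$d = 13$ ($d = 6 + 7 = 13$)
$J{\left(K,T \right)} = -7 + T$ ($J{\left(K,T \right)} = -4 + \left(T - 3\right) = -4 + \left(-3 + T\right) = -7 + T$)
$k{\left(W \right)} = \sqrt{W}$ ($k{\left(W \right)} = \sqrt{W + 0} = \sqrt{W}$)
$J{\left(4,6 \right)} + k{\left(-3 \right)} \left(6 - 11\right) \left(23 + d\right) = \left(-7 + 6\right) + \sqrt{-3} \left(6 - 11\right) \left(23 + 13\right) = -1 + i \sqrt{3} \left(\left(-5\right) 36\right) = -1 + i \sqrt{3} \left(-180\right) = -1 - 180 i \sqrt{3}$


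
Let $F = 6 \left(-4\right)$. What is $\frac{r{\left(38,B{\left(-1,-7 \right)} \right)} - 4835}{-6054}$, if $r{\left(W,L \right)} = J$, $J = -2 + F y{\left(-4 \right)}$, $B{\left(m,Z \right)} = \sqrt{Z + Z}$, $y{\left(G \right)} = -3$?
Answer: $\frac{4765}{6054} \approx 0.78708$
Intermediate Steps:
$B{\left(m,Z \right)} = \sqrt{2} \sqrt{Z}$ ($B{\left(m,Z \right)} = \sqrt{2 Z} = \sqrt{2} \sqrt{Z}$)
$F = -24$
$J = 70$ ($J = -2 - -72 = -2 + 72 = 70$)
$r{\left(W,L \right)} = 70$
$\frac{r{\left(38,B{\left(-1,-7 \right)} \right)} - 4835}{-6054} = \frac{70 - 4835}{-6054} = \left(-4765\right) \left(- \frac{1}{6054}\right) = \frac{4765}{6054}$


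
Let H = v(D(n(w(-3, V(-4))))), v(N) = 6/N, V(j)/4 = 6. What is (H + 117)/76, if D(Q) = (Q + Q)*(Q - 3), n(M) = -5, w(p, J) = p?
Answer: 4683/3040 ≈ 1.5405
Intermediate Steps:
V(j) = 24 (V(j) = 4*6 = 24)
D(Q) = 2*Q*(-3 + Q) (D(Q) = (2*Q)*(-3 + Q) = 2*Q*(-3 + Q))
H = 3/40 (H = 6/((2*(-5)*(-3 - 5))) = 6/((2*(-5)*(-8))) = 6/80 = 6*(1/80) = 3/40 ≈ 0.075000)
(H + 117)/76 = (3/40 + 117)/76 = (4683/40)*(1/76) = 4683/3040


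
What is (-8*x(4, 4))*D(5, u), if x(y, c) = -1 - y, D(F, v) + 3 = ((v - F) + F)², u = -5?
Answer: 880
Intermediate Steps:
D(F, v) = -3 + v² (D(F, v) = -3 + ((v - F) + F)² = -3 + v²)
(-8*x(4, 4))*D(5, u) = (-8*(-1 - 1*4))*(-3 + (-5)²) = (-8*(-1 - 4))*(-3 + 25) = -8*(-5)*22 = 40*22 = 880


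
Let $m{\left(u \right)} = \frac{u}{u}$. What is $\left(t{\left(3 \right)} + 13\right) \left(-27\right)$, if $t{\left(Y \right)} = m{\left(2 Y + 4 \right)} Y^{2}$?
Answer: $-594$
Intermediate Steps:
$m{\left(u \right)} = 1$
$t{\left(Y \right)} = Y^{2}$ ($t{\left(Y \right)} = 1 Y^{2} = Y^{2}$)
$\left(t{\left(3 \right)} + 13\right) \left(-27\right) = \left(3^{2} + 13\right) \left(-27\right) = \left(9 + 13\right) \left(-27\right) = 22 \left(-27\right) = -594$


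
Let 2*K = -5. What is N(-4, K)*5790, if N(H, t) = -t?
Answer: 14475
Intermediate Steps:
K = -5/2 (K = (½)*(-5) = -5/2 ≈ -2.5000)
N(-4, K)*5790 = -1*(-5/2)*5790 = (5/2)*5790 = 14475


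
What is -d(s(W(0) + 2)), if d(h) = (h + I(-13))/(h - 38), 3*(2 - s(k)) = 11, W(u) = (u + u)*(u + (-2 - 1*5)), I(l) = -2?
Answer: -11/119 ≈ -0.092437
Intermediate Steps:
W(u) = 2*u*(-7 + u) (W(u) = (2*u)*(u + (-2 - 5)) = (2*u)*(u - 7) = (2*u)*(-7 + u) = 2*u*(-7 + u))
s(k) = -5/3 (s(k) = 2 - 1/3*11 = 2 - 11/3 = -5/3)
d(h) = (-2 + h)/(-38 + h) (d(h) = (h - 2)/(h - 38) = (-2 + h)/(-38 + h))
-d(s(W(0) + 2)) = -(-2 - 5/3)/(-38 - 5/3) = -(-11)/((-119/3)*3) = -(-3)*(-11)/(119*3) = -1*11/119 = -11/119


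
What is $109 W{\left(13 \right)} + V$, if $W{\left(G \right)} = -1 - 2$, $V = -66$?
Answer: $-393$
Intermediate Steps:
$W{\left(G \right)} = -3$
$109 W{\left(13 \right)} + V = 109 \left(-3\right) - 66 = -327 - 66 = -393$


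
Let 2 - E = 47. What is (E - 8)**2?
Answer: 2809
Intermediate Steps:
E = -45 (E = 2 - 1*47 = 2 - 47 = -45)
(E - 8)**2 = (-45 - 8)**2 = (-53)**2 = 2809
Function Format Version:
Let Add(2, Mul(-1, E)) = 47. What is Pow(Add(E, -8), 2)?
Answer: 2809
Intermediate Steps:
E = -45 (E = Add(2, Mul(-1, 47)) = Add(2, -47) = -45)
Pow(Add(E, -8), 2) = Pow(Add(-45, -8), 2) = Pow(-53, 2) = 2809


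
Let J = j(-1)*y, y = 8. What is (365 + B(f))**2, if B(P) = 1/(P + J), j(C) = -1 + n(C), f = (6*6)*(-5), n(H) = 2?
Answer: 3941202841/29584 ≈ 1.3322e+5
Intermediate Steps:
f = -180 (f = 36*(-5) = -180)
j(C) = 1 (j(C) = -1 + 2 = 1)
J = 8 (J = 1*8 = 8)
B(P) = 1/(8 + P) (B(P) = 1/(P + 8) = 1/(8 + P))
(365 + B(f))**2 = (365 + 1/(8 - 180))**2 = (365 + 1/(-172))**2 = (365 - 1/172)**2 = (62779/172)**2 = 3941202841/29584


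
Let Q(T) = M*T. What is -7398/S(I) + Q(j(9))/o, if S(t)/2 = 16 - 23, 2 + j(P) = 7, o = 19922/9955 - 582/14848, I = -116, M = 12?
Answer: 567410367477/1015028161 ≈ 559.01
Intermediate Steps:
o = 145004023/73905920 (o = 19922*(1/9955) - 582*1/14848 = 19922/9955 - 291/7424 = 145004023/73905920 ≈ 1.9620)
j(P) = 5 (j(P) = -2 + 7 = 5)
Q(T) = 12*T
S(t) = -14 (S(t) = 2*(16 - 23) = 2*(-7) = -14)
-7398/S(I) + Q(j(9))/o = -7398/(-14) + (12*5)/(145004023/73905920) = -7398*(-1/14) + 60*(73905920/145004023) = 3699/7 + 4434355200/145004023 = 567410367477/1015028161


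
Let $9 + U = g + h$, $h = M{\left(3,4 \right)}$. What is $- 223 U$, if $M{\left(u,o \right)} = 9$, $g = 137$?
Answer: $-30551$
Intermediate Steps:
$h = 9$
$U = 137$ ($U = -9 + \left(137 + 9\right) = -9 + 146 = 137$)
$- 223 U = \left(-223\right) 137 = -30551$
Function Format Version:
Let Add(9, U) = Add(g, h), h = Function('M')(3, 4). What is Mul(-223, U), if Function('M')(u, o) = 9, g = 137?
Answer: -30551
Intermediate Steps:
h = 9
U = 137 (U = Add(-9, Add(137, 9)) = Add(-9, 146) = 137)
Mul(-223, U) = Mul(-223, 137) = -30551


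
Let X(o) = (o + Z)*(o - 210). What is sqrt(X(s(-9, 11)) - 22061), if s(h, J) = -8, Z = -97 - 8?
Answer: sqrt(2573) ≈ 50.725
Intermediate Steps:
Z = -105
X(o) = (-210 + o)*(-105 + o) (X(o) = (o - 105)*(o - 210) = (-105 + o)*(-210 + o) = (-210 + o)*(-105 + o))
sqrt(X(s(-9, 11)) - 22061) = sqrt((22050 + (-8)**2 - 315*(-8)) - 22061) = sqrt((22050 + 64 + 2520) - 22061) = sqrt(24634 - 22061) = sqrt(2573)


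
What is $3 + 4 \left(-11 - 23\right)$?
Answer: $-133$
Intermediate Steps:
$3 + 4 \left(-11 - 23\right) = 3 + 4 \left(-34\right) = 3 - 136 = -133$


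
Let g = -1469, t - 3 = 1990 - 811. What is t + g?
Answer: -287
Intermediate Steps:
t = 1182 (t = 3 + (1990 - 811) = 3 + 1179 = 1182)
t + g = 1182 - 1469 = -287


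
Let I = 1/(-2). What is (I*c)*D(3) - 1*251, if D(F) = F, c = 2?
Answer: -254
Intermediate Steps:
I = -1/2 ≈ -0.50000
(I*c)*D(3) - 1*251 = -1/2*2*3 - 1*251 = -1*3 - 251 = -3 - 251 = -254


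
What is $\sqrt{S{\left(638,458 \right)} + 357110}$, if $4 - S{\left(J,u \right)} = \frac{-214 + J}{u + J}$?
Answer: $\frac{23 \sqrt{12670445}}{137} \approx 597.59$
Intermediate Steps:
$S{\left(J,u \right)} = 4 - \frac{-214 + J}{J + u}$ ($S{\left(J,u \right)} = 4 - \frac{-214 + J}{u + J} = 4 - \frac{-214 + J}{J + u}$)
$\sqrt{S{\left(638,458 \right)} + 357110} = \sqrt{\frac{214 + 3 \cdot 638 + 4 \cdot 458}{638 + 458} + 357110} = \sqrt{\frac{214 + 1914 + 1832}{1096} + 357110} = \sqrt{\frac{1}{1096} \cdot 3960 + 357110} = \sqrt{\frac{495}{137} + 357110} = \sqrt{\frac{48924565}{137}} = \frac{23 \sqrt{12670445}}{137}$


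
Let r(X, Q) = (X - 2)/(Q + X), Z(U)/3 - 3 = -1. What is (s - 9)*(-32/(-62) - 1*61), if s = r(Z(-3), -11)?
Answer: 18375/31 ≈ 592.74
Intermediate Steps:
Z(U) = 6 (Z(U) = 9 + 3*(-1) = 9 - 3 = 6)
r(X, Q) = (-2 + X)/(Q + X)
s = -⅘ (s = (-2 + 6)/(-11 + 6) = 4/(-5) = -⅕*4 = -⅘ ≈ -0.80000)
(s - 9)*(-32/(-62) - 1*61) = (-⅘ - 9)*(-32/(-62) - 1*61) = -49*(-32*(-1/62) - 61)/5 = -49*(16/31 - 61)/5 = -49/5*(-1875/31) = 18375/31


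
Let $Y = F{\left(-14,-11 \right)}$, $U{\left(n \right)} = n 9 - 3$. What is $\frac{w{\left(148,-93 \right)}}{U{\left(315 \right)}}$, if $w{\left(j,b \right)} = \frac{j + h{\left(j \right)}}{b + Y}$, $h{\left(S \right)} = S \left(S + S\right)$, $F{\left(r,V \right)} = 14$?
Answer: $- \frac{3663}{18644} \approx -0.19647$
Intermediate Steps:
$U{\left(n \right)} = -3 + 9 n$ ($U{\left(n \right)} = 9 n - 3 = -3 + 9 n$)
$h{\left(S \right)} = 2 S^{2}$ ($h{\left(S \right)} = S 2 S = 2 S^{2}$)
$Y = 14$
$w{\left(j,b \right)} = \frac{j + 2 j^{2}}{14 + b}$ ($w{\left(j,b \right)} = \frac{j + 2 j^{2}}{b + 14} = \frac{j + 2 j^{2}}{14 + b}$)
$\frac{w{\left(148,-93 \right)}}{U{\left(315 \right)}} = \frac{148 \frac{1}{14 - 93} \left(1 + 2 \cdot 148\right)}{-3 + 9 \cdot 315} = \frac{148 \frac{1}{-79} \left(1 + 296\right)}{-3 + 2835} = \frac{148 \left(- \frac{1}{79}\right) 297}{2832} = \left(- \frac{43956}{79}\right) \frac{1}{2832} = - \frac{3663}{18644}$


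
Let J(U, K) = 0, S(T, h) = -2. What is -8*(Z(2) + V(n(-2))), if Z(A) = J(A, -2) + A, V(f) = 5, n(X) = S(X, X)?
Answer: -56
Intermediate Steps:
n(X) = -2
Z(A) = A (Z(A) = 0 + A = A)
-8*(Z(2) + V(n(-2))) = -8*(2 + 5) = -8*7 = -56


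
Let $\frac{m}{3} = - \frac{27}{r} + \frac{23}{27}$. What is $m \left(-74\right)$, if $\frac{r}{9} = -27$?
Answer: $- \frac{1924}{9} \approx -213.78$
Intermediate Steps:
$r = -243$ ($r = 9 \left(-27\right) = -243$)
$m = \frac{26}{9}$ ($m = 3 \left(- \frac{27}{-243} + \frac{23}{27}\right) = 3 \left(\left(-27\right) \left(- \frac{1}{243}\right) + 23 \cdot \frac{1}{27}\right) = 3 \left(\frac{1}{9} + \frac{23}{27}\right) = 3 \cdot \frac{26}{27} = \frac{26}{9} \approx 2.8889$)
$m \left(-74\right) = \frac{26}{9} \left(-74\right) = - \frac{1924}{9}$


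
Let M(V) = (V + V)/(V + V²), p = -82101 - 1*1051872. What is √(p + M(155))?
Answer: I*√6899091654/78 ≈ 1064.9*I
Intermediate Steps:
p = -1133973 (p = -82101 - 1051872 = -1133973)
M(V) = 2*V/(V + V²) (M(V) = (2*V)/(V + V²) = 2*V/(V + V²))
√(p + M(155)) = √(-1133973 + 2/(1 + 155)) = √(-1133973 + 2/156) = √(-1133973 + 2*(1/156)) = √(-1133973 + 1/78) = √(-88449893/78) = I*√6899091654/78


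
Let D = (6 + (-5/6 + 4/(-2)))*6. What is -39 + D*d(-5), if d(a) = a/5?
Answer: -58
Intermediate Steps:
d(a) = a/5 (d(a) = a*(⅕) = a/5)
D = 19 (D = (6 + (-5*⅙ + 4*(-½)))*6 = (6 + (-⅚ - 2))*6 = (6 - 17/6)*6 = (19/6)*6 = 19)
-39 + D*d(-5) = -39 + 19*((⅕)*(-5)) = -39 + 19*(-1) = -39 - 19 = -58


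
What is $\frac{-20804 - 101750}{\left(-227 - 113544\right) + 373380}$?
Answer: $- \frac{122554}{259609} \approx -0.47207$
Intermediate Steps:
$\frac{-20804 - 101750}{\left(-227 - 113544\right) + 373380} = - \frac{122554}{\left(-227 - 113544\right) + 373380} = - \frac{122554}{-113771 + 373380} = - \frac{122554}{259609}$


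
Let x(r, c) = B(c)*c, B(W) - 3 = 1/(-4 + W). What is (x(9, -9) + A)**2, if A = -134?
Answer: 4343056/169 ≈ 25699.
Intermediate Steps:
B(W) = 3 + 1/(-4 + W)
x(r, c) = c*(-11 + 3*c)/(-4 + c) (x(r, c) = ((-11 + 3*c)/(-4 + c))*c = c*(-11 + 3*c)/(-4 + c))
(x(9, -9) + A)**2 = (-9*(-11 + 3*(-9))/(-4 - 9) - 134)**2 = (-9*(-11 - 27)/(-13) - 134)**2 = (-9*(-1/13)*(-38) - 134)**2 = (-342/13 - 134)**2 = (-2084/13)**2 = 4343056/169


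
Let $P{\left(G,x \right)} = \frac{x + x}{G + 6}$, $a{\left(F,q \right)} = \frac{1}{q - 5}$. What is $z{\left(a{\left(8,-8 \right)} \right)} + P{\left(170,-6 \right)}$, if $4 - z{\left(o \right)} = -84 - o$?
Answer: $\frac{50253}{572} \approx 87.855$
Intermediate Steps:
$a{\left(F,q \right)} = \frac{1}{-5 + q}$
$P{\left(G,x \right)} = \frac{2 x}{6 + G}$
$z{\left(o \right)} = 88 + o$ ($z{\left(o \right)} = 4 - \left(-84 - o\right) = 4 + \left(84 + o\right) = 88 + o$)
$z{\left(a{\left(8,-8 \right)} \right)} + P{\left(170,-6 \right)} = \left(88 + \frac{1}{-5 - 8}\right) + 2 \left(-6\right) \frac{1}{6 + 170} = \left(88 + \frac{1}{-13}\right) + 2 \left(-6\right) \frac{1}{176} = \left(88 - \frac{1}{13}\right) + 2 \left(-6\right) \frac{1}{176} = \frac{1143}{13} - \frac{3}{44} = \frac{50253}{572}$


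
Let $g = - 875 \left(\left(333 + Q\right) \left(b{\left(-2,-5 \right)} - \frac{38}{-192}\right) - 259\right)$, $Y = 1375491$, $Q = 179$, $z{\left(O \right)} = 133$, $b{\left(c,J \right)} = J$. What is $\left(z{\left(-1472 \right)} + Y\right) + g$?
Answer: $\frac{11260747}{3} \approx 3.7536 \cdot 10^{6}$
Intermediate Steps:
$g = \frac{7133875}{3}$ ($g = - 875 \left(\left(333 + 179\right) \left(-5 - \frac{38}{-192}\right) - 259\right) = - 875 \left(512 \left(-5 - - \frac{19}{96}\right) - 259\right) = - 875 \left(512 \left(-5 + \frac{19}{96}\right) - 259\right) = - 875 \left(512 \left(- \frac{461}{96}\right) - 259\right) = - 875 \left(- \frac{7376}{3} - 259\right) = \left(-875\right) \left(- \frac{8153}{3}\right) = \frac{7133875}{3} \approx 2.378 \cdot 10^{6}$)
$\left(z{\left(-1472 \right)} + Y\right) + g = \left(133 + 1375491\right) + \frac{7133875}{3} = 1375624 + \frac{7133875}{3} = \frac{11260747}{3}$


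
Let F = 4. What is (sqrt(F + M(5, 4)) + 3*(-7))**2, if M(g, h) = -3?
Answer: 400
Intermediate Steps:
(sqrt(F + M(5, 4)) + 3*(-7))**2 = (sqrt(4 - 3) + 3*(-7))**2 = (sqrt(1) - 21)**2 = (1 - 21)**2 = (-20)**2 = 400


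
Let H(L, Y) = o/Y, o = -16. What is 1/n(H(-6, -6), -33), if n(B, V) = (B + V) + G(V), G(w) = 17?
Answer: -3/40 ≈ -0.075000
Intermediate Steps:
H(L, Y) = -16/Y
n(B, V) = 17 + B + V (n(B, V) = (B + V) + 17 = 17 + B + V)
1/n(H(-6, -6), -33) = 1/(17 - 16/(-6) - 33) = 1/(17 - 16*(-⅙) - 33) = 1/(17 + 8/3 - 33) = 1/(-40/3) = -3/40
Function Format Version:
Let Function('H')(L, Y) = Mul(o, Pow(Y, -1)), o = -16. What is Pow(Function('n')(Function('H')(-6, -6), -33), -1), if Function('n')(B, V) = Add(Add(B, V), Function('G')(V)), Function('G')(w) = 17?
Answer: Rational(-3, 40) ≈ -0.075000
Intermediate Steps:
Function('H')(L, Y) = Mul(-16, Pow(Y, -1))
Function('n')(B, V) = Add(17, B, V) (Function('n')(B, V) = Add(Add(B, V), 17) = Add(17, B, V))
Pow(Function('n')(Function('H')(-6, -6), -33), -1) = Pow(Add(17, Mul(-16, Pow(-6, -1)), -33), -1) = Pow(Add(17, Mul(-16, Rational(-1, 6)), -33), -1) = Pow(Add(17, Rational(8, 3), -33), -1) = Pow(Rational(-40, 3), -1) = Rational(-3, 40)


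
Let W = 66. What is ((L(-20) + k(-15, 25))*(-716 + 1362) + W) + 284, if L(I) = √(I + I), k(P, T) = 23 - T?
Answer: -942 + 1292*I*√10 ≈ -942.0 + 4085.7*I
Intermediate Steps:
L(I) = √2*√I (L(I) = √(2*I) = √2*√I)
((L(-20) + k(-15, 25))*(-716 + 1362) + W) + 284 = ((√2*√(-20) + (23 - 1*25))*(-716 + 1362) + 66) + 284 = ((√2*(2*I*√5) + (23 - 25))*646 + 66) + 284 = ((2*I*√10 - 2)*646 + 66) + 284 = ((-2 + 2*I*√10)*646 + 66) + 284 = ((-1292 + 1292*I*√10) + 66) + 284 = (-1226 + 1292*I*√10) + 284 = -942 + 1292*I*√10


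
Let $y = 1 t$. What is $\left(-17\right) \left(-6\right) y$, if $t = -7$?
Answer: $-714$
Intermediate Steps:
$y = -7$ ($y = 1 \left(-7\right) = -7$)
$\left(-17\right) \left(-6\right) y = \left(-17\right) \left(-6\right) \left(-7\right) = 102 \left(-7\right) = -714$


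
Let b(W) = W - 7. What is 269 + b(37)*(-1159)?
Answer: -34501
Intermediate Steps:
b(W) = -7 + W
269 + b(37)*(-1159) = 269 + (-7 + 37)*(-1159) = 269 + 30*(-1159) = 269 - 34770 = -34501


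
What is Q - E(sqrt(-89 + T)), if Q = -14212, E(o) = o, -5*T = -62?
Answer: -14212 - I*sqrt(1915)/5 ≈ -14212.0 - 8.7521*I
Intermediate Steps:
T = 62/5 (T = -1/5*(-62) = 62/5 ≈ 12.400)
Q - E(sqrt(-89 + T)) = -14212 - sqrt(-89 + 62/5) = -14212 - sqrt(-383/5) = -14212 - I*sqrt(1915)/5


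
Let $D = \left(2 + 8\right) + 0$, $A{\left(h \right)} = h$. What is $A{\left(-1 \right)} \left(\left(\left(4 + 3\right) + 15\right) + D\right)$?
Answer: $-32$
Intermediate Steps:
$D = 10$ ($D = 10 + 0 = 10$)
$A{\left(-1 \right)} \left(\left(\left(4 + 3\right) + 15\right) + D\right) = - (\left(\left(4 + 3\right) + 15\right) + 10) = - (\left(7 + 15\right) + 10) = - (22 + 10) = \left(-1\right) 32 = -32$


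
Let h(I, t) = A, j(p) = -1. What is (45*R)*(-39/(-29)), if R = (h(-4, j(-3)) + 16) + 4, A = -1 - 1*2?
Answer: 29835/29 ≈ 1028.8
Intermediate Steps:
A = -3 (A = -1 - 2 = -3)
h(I, t) = -3
R = 17 (R = (-3 + 16) + 4 = 13 + 4 = 17)
(45*R)*(-39/(-29)) = (45*17)*(-39/(-29)) = 765*(-39*(-1/29)) = 765*(39/29) = 29835/29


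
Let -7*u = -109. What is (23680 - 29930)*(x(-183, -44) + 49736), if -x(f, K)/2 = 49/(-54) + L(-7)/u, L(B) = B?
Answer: -914881468750/2943 ≈ -3.1087e+8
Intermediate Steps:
u = 109/7 (u = -⅐*(-109) = 109/7 ≈ 15.571)
x(f, K) = 7987/2943 (x(f, K) = -2*(49/(-54) - 7/109/7) = -2*(49*(-1/54) - 7*7/109) = -2*(-49/54 - 49/109) = -2*(-7987/5886) = 7987/2943)
(23680 - 29930)*(x(-183, -44) + 49736) = (23680 - 29930)*(7987/2943 + 49736) = -6250*146381035/2943 = -914881468750/2943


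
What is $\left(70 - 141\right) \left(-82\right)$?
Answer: $5822$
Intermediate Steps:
$\left(70 - 141\right) \left(-82\right) = \left(-71\right) \left(-82\right) = 5822$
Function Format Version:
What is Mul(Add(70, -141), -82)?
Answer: 5822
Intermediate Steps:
Mul(Add(70, -141), -82) = Mul(-71, -82) = 5822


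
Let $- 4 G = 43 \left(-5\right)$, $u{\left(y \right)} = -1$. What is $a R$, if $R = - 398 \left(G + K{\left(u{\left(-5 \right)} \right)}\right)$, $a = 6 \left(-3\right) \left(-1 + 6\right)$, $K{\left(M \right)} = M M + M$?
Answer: $1925325$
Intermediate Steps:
$K{\left(M \right)} = M + M^{2}$ ($K{\left(M \right)} = M^{2} + M = M + M^{2}$)
$G = \frac{215}{4}$ ($G = - \frac{43 \left(-5\right)}{4} = \left(- \frac{1}{4}\right) \left(-215\right) = \frac{215}{4} \approx 53.75$)
$a = -90$ ($a = \left(-18\right) 5 = -90$)
$R = - \frac{42785}{2}$ ($R = - 398 \left(\frac{215}{4} - \left(1 - 1\right)\right) = - 398 \left(\frac{215}{4} - 0\right) = - 398 \left(\frac{215}{4} + 0\right) = \left(-398\right) \frac{215}{4} = - \frac{42785}{2} \approx -21393.0$)
$a R = \left(-90\right) \left(- \frac{42785}{2}\right) = 1925325$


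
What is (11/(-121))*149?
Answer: -149/11 ≈ -13.545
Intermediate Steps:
(11/(-121))*149 = (11*(-1/121))*149 = -1/11*149 = -149/11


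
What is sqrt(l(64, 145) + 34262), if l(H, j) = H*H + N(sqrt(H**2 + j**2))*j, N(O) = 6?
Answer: 2*sqrt(9807) ≈ 198.06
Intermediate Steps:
l(H, j) = H**2 + 6*j (l(H, j) = H*H + 6*j = H**2 + 6*j)
sqrt(l(64, 145) + 34262) = sqrt((64**2 + 6*145) + 34262) = sqrt((4096 + 870) + 34262) = sqrt(4966 + 34262) = sqrt(39228) = 2*sqrt(9807)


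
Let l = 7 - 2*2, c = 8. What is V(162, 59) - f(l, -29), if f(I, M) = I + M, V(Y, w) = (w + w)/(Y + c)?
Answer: 2269/85 ≈ 26.694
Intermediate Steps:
l = 3 (l = 7 - 4 = 3)
V(Y, w) = 2*w/(8 + Y) (V(Y, w) = (w + w)/(Y + 8) = (2*w)/(8 + Y) = 2*w/(8 + Y))
V(162, 59) - f(l, -29) = 2*59/(8 + 162) - (3 - 29) = 2*59/170 - 1*(-26) = 2*59*(1/170) + 26 = 59/85 + 26 = 2269/85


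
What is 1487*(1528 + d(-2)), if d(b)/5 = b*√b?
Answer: 2272136 - 14870*I*√2 ≈ 2.2721e+6 - 21029.0*I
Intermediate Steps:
d(b) = 5*b^(3/2) (d(b) = 5*(b*√b) = 5*b^(3/2))
1487*(1528 + d(-2)) = 1487*(1528 + 5*(-2)^(3/2)) = 1487*(1528 + 5*(-2*I*√2)) = 1487*(1528 - 10*I*√2) = 2272136 - 14870*I*√2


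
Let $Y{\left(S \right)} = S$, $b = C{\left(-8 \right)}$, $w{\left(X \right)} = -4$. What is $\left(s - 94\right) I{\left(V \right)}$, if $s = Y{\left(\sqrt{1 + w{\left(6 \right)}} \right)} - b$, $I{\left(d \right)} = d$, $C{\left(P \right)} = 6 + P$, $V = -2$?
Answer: $184 - 2 i \sqrt{3} \approx 184.0 - 3.4641 i$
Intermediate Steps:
$b = -2$ ($b = 6 - 8 = -2$)
$s = 2 + i \sqrt{3}$ ($s = \sqrt{1 - 4} - -2 = \sqrt{-3} + 2 = i \sqrt{3} + 2 = 2 + i \sqrt{3} \approx 2.0 + 1.732 i$)
$\left(s - 94\right) I{\left(V \right)} = \left(\left(2 + i \sqrt{3}\right) - 94\right) \left(-2\right) = \left(-92 + i \sqrt{3}\right) \left(-2\right) = 184 - 2 i \sqrt{3}$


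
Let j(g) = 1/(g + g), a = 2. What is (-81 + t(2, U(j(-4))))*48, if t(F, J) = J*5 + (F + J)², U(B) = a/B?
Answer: 1680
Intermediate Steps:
j(g) = 1/(2*g)
U(B) = 2/B
t(F, J) = (F + J)² + 5*J (t(F, J) = 5*J + (F + J)² = (F + J)² + 5*J)
(-81 + t(2, U(j(-4))))*48 = (-81 + ((2 + 2/(((½)/(-4))))² + 5*(2/(((½)/(-4))))))*48 = (-81 + ((2 + 2/(((½)*(-¼))))² + 5*(2/(((½)*(-¼))))))*48 = (-81 + ((2 + 2/(-⅛))² + 5*(2/(-⅛))))*48 = (-81 + ((2 + 2*(-8))² + 5*(2*(-8))))*48 = (-81 + ((2 - 16)² + 5*(-16)))*48 = (-81 + ((-14)² - 80))*48 = (-81 + (196 - 80))*48 = (-81 + 116)*48 = 35*48 = 1680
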